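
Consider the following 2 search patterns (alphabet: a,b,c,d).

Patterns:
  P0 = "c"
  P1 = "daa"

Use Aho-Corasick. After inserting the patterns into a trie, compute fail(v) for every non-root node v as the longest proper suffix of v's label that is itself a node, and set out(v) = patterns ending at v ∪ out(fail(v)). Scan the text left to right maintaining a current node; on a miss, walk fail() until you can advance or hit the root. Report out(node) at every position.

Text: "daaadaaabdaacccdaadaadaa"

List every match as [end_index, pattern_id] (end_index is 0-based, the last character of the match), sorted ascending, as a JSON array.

Construct AC machine:
Trie nodes:
  n0 'ε': c→1 d→2
  n1 'c': ·  ←P0
  n2 'd': a→3
  n3 'da': a→4
  n4 'daa': ·  ←P1

BFS fail/out derivation:
  fail(1) 'c': from fail(0)=0 chase 'c': 0 ⇒ 0;  out={0}∪out(0)={0}
  fail(2) 'd': from fail(0)=0 chase 'd': 0 ⇒ 0;  out=∅∪out(0)=∅
  fail(3) 'da': from fail(2)=0 chase 'a': 0 ⇒ 0;  out=∅∪out(0)=∅
  fail(4) 'daa': from fail(3)=0 chase 'a': 0 ⇒ 0;  out={1}∪out(0)={1}

Run:
pos 0 'd': at 2
pos 1 'a': at 3
pos 2 'a': at 4  emit P1@[0:2]
pos 3 'a': at 0 ·f
pos 4 'd': at 2
pos 5 'a': at 3
pos 6 'a': at 4  emit P1@[4:6]
pos 7 'a': at 0 ·f
pos 8 'b': at 0
pos 9 'd': at 2
pos 10 'a': at 3
pos 11 'a': at 4  emit P1@[9:11]
pos 12 'c': at 1 ·f  emit P0@[12:12]
pos 13 'c': at 1 ·f  emit P0@[13:13]
pos 14 'c': at 1 ·f  emit P0@[14:14]
pos 15 'd': at 2 ·f
pos 16 'a': at 3
pos 17 'a': at 4  emit P1@[15:17]
pos 18 'd': at 2 ·f
pos 19 'a': at 3
pos 20 'a': at 4  emit P1@[18:20]
pos 21 'd': at 2 ·f
pos 22 'a': at 3
pos 23 'a': at 4  emit P1@[21:23]

Result: [[2,1],[6,1],[11,1],[12,0],[13,0],[14,0],[17,1],[20,1],[23,1]]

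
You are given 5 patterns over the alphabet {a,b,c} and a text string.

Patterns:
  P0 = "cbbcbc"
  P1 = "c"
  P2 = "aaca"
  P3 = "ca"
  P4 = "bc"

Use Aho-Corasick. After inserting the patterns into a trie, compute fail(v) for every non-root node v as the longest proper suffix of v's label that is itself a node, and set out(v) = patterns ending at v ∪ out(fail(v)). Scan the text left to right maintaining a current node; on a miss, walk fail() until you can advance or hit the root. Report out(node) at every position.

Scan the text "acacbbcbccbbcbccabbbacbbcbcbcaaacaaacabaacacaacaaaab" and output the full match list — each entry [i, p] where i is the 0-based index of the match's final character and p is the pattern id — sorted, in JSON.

Build:
Trie nodes:
  n0 'ε': a→7 b→12 c→1
  n1 'c': a→11 b→2  ←P1
  n2 'cb': b→3
  n3 'cbb': c→4
  n4 'cbbc': b→5
  n5 'cbbcb': c→6
  n6 'cbbcbc': ·  ←P0
  n7 'a': a→8
  n8 'aa': c→9
  n9 'aac': a→10
  n10 'aaca': ·  ←P2
  n11 'ca': ·  ←P3
  n12 'b': c→13
  n13 'bc': ·  ←P4

Failure links (BFS by depth):
  n1('c'): parent n0 fail=0; on 'c' 0 → fail=0;  out {1}∪∅={1}
  n7('a'): parent n0 fail=0; on 'a' 0 → fail=0;  out ∅∪∅=∅
  n12('b'): parent n0 fail=0; on 'b' 0 → fail=0;  out ∅∪∅=∅
  n2('cb'): parent n1 fail=0; on 'b' 0 → fail=12;  out ∅∪∅=∅
  n8('aa'): parent n7 fail=0; on 'a' 0 → fail=7;  out ∅∪∅=∅
  n11('ca'): parent n1 fail=0; on 'a' 0 → fail=7;  out {3}∪∅={3}
  n13('bc'): parent n12 fail=0; on 'c' 0 → fail=1;  out {4}∪{1}={1,4}
  n3('cbb'): parent n2 fail=12; on 'b' 12→0 → fail=12;  out ∅∪∅=∅
  n9('aac'): parent n8 fail=7; on 'c' 7→0 → fail=1;  out ∅∪{1}={1}
  n4('cbbc'): parent n3 fail=12; on 'c' 12 → fail=13;  out ∅∪{1,4}={1,4}
  n10('aaca'): parent n9 fail=1; on 'a' 1 → fail=11;  out {2}∪{3}={2,3}
  n5('cbbcb'): parent n4 fail=13; on 'b' 13→1 → fail=2;  out ∅∪∅=∅
  n6('cbbcbc'): parent n5 fail=2; on 'c' 2→12 → fail=13;  out {0}∪{1,4}={0,1,4}

Scan:
i=0 'a': node 0→7
i=1 'c': node 7→1 (fail-walked)  emit P1@[1:1]
i=2 'a': node 1→11  emit P3@[1:2]
i=3 'c': node 11→1 (fail-walked)  emit P1@[3:3]
i=4 'b': node 1→2
i=5 'b': node 2→3
i=6 'c': node 3→4  emit P1@[6:6],P4@[5:6]
i=7 'b': node 4→5
i=8 'c': node 5→6  emit P0@[3:8],P1@[8:8],P4@[7:8]
i=9 'c': node 6→1 (fail-walked)  emit P1@[9:9]
i=10 'b': node 1→2
i=11 'b': node 2→3
i=12 'c': node 3→4  emit P1@[12:12],P4@[11:12]
i=13 'b': node 4→5
i=14 'c': node 5→6  emit P0@[9:14],P1@[14:14],P4@[13:14]
i=15 'c': node 6→1 (fail-walked)  emit P1@[15:15]
i=16 'a': node 1→11  emit P3@[15:16]
i=17 'b': node 11→12 (fail-walked)
i=18 'b': node 12→12 (fail-walked)
i=19 'b': node 12→12 (fail-walked)
i=20 'a': node 12→7 (fail-walked)
i=21 'c': node 7→1 (fail-walked)  emit P1@[21:21]
i=22 'b': node 1→2
i=23 'b': node 2→3
i=24 'c': node 3→4  emit P1@[24:24],P4@[23:24]
i=25 'b': node 4→5
i=26 'c': node 5→6  emit P0@[21:26],P1@[26:26],P4@[25:26]
i=27 'b': node 6→2 (fail-walked)
i=28 'c': node 2→13 (fail-walked)  emit P1@[28:28],P4@[27:28]
i=29 'a': node 13→11 (fail-walked)  emit P3@[28:29]
i=30 'a': node 11→8 (fail-walked)
i=31 'a': node 8→8 (fail-walked)
i=32 'c': node 8→9  emit P1@[32:32]
i=33 'a': node 9→10  emit P2@[30:33],P3@[32:33]
i=34 'a': node 10→8 (fail-walked)
i=35 'a': node 8→8 (fail-walked)
i=36 'c': node 8→9  emit P1@[36:36]
i=37 'a': node 9→10  emit P2@[34:37],P3@[36:37]
i=38 'b': node 10→12 (fail-walked)
i=39 'a': node 12→7 (fail-walked)
i=40 'a': node 7→8
i=41 'c': node 8→9  emit P1@[41:41]
i=42 'a': node 9→10  emit P2@[39:42],P3@[41:42]
i=43 'c': node 10→1 (fail-walked)  emit P1@[43:43]
i=44 'a': node 1→11  emit P3@[43:44]
i=45 'a': node 11→8 (fail-walked)
i=46 'c': node 8→9  emit P1@[46:46]
i=47 'a': node 9→10  emit P2@[44:47],P3@[46:47]
i=48 'a': node 10→8 (fail-walked)
i=49 'a': node 8→8 (fail-walked)
i=50 'a': node 8→8 (fail-walked)
i=51 'b': node 8→12 (fail-walked)

All matches (sorted): [[1,1],[2,3],[3,1],[6,1],[6,4],[8,0],[8,1],[8,4],[9,1],[12,1],[12,4],[14,0],[14,1],[14,4],[15,1],[16,3],[21,1],[24,1],[24,4],[26,0],[26,1],[26,4],[28,1],[28,4],[29,3],[32,1],[33,2],[33,3],[36,1],[37,2],[37,3],[41,1],[42,2],[42,3],[43,1],[44,3],[46,1],[47,2],[47,3]]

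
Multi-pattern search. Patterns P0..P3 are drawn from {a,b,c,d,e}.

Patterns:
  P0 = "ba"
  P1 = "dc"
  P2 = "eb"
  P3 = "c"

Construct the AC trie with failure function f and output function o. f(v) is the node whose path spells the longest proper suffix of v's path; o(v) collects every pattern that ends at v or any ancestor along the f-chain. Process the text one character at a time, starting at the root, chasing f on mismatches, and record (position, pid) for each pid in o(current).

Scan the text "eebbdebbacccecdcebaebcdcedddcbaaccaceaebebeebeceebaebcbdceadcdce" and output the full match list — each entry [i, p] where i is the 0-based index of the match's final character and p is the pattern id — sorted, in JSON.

Construct AC machine:
Trie nodes:
  n0 'ε': b→1 c→7 d→3 e→5
  n1 'b': a→2
  n2 'ba': ·  [P0 ends]
  n3 'd': c→4
  n4 'dc': ·  [P1 ends]
  n5 'e': b→6
  n6 'eb': ·  [P2 ends]
  n7 'c': ·  [P3 ends]

BFS fail/out derivation:
  n1('b'): parent n0 fail=0; on 'b' 0 → fail=0;  out ∅∪∅=∅
  n3('d'): parent n0 fail=0; on 'd' 0 → fail=0;  out ∅∪∅=∅
  n5('e'): parent n0 fail=0; on 'e' 0 → fail=0;  out ∅∪∅=∅
  n7('c'): parent n0 fail=0; on 'c' 0 → fail=0;  out {3}∪∅={3}
  n2('ba'): parent n1 fail=0; on 'a' 0 → fail=0;  out {0}∪∅={0}
  n4('dc'): parent n3 fail=0; on 'c' 0 → fail=7;  out {1}∪{3}={1,3}
  n6('eb'): parent n5 fail=0; on 'b' 0 → fail=1;  out {2}∪∅={2}

Text stream:
i=0 'e': node 0→5
i=1 'e': node 5→5 (via fail)
i=2 'b': node 5→6  ** P2@[1:2]
i=3 'b': node 6→1 (via fail)
i=4 'd': node 1→3 (via fail)
i=5 'e': node 3→5 (via fail)
i=6 'b': node 5→6  ** P2@[5:6]
i=7 'b': node 6→1 (via fail)
i=8 'a': node 1→2  ** P0@[7:8]
i=9 'c': node 2→7 (via fail)  ** P3@[9:9]
i=10 'c': node 7→7 (via fail)  ** P3@[10:10]
i=11 'c': node 7→7 (via fail)  ** P3@[11:11]
i=12 'e': node 7→5 (via fail)
i=13 'c': node 5→7 (via fail)  ** P3@[13:13]
i=14 'd': node 7→3 (via fail)
i=15 'c': node 3→4  ** P1@[14:15],P3@[15:15]
i=16 'e': node 4→5 (via fail)
i=17 'b': node 5→6  ** P2@[16:17]
i=18 'a': node 6→2 (via fail)  ** P0@[17:18]
i=19 'e': node 2→5 (via fail)
i=20 'b': node 5→6  ** P2@[19:20]
i=21 'c': node 6→7 (via fail)  ** P3@[21:21]
i=22 'd': node 7→3 (via fail)
i=23 'c': node 3→4  ** P1@[22:23],P3@[23:23]
i=24 'e': node 4→5 (via fail)
i=25 'd': node 5→3 (via fail)
i=26 'd': node 3→3 (via fail)
i=27 'd': node 3→3 (via fail)
i=28 'c': node 3→4  ** P1@[27:28],P3@[28:28]
i=29 'b': node 4→1 (via fail)
i=30 'a': node 1→2  ** P0@[29:30]
i=31 'a': node 2→0 (via fail)
i=32 'c': node 0→7  ** P3@[32:32]
i=33 'c': node 7→7 (via fail)  ** P3@[33:33]
i=34 'a': node 7→0 (via fail)
i=35 'c': node 0→7  ** P3@[35:35]
i=36 'e': node 7→5 (via fail)
i=37 'a': node 5→0 (via fail)
i=38 'e': node 0→5
i=39 'b': node 5→6  ** P2@[38:39]
i=40 'e': node 6→5 (via fail)
i=41 'b': node 5→6  ** P2@[40:41]
i=42 'e': node 6→5 (via fail)
i=43 'e': node 5→5 (via fail)
i=44 'b': node 5→6  ** P2@[43:44]
i=45 'e': node 6→5 (via fail)
i=46 'c': node 5→7 (via fail)  ** P3@[46:46]
i=47 'e': node 7→5 (via fail)
i=48 'e': node 5→5 (via fail)
i=49 'b': node 5→6  ** P2@[48:49]
i=50 'a': node 6→2 (via fail)  ** P0@[49:50]
i=51 'e': node 2→5 (via fail)
i=52 'b': node 5→6  ** P2@[51:52]
i=53 'c': node 6→7 (via fail)  ** P3@[53:53]
i=54 'b': node 7→1 (via fail)
i=55 'd': node 1→3 (via fail)
i=56 'c': node 3→4  ** P1@[55:56],P3@[56:56]
i=57 'e': node 4→5 (via fail)
i=58 'a': node 5→0 (via fail)
i=59 'd': node 0→3
i=60 'c': node 3→4  ** P1@[59:60],P3@[60:60]
i=61 'd': node 4→3 (via fail)
i=62 'c': node 3→4  ** P1@[61:62],P3@[62:62]
i=63 'e': node 4→5 (via fail)

Matches: [[2,2],[6,2],[8,0],[9,3],[10,3],[11,3],[13,3],[15,1],[15,3],[17,2],[18,0],[20,2],[21,3],[23,1],[23,3],[28,1],[28,3],[30,0],[32,3],[33,3],[35,3],[39,2],[41,2],[44,2],[46,3],[49,2],[50,0],[52,2],[53,3],[56,1],[56,3],[60,1],[60,3],[62,1],[62,3]]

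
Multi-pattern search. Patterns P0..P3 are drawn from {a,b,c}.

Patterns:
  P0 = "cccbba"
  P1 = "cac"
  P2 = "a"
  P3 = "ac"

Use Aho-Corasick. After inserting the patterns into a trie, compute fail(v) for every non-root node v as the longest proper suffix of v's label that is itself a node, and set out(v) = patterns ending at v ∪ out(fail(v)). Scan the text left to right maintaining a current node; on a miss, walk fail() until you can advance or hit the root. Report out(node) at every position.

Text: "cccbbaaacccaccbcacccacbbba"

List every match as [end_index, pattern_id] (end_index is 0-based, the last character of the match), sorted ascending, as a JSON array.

Build:
Trie nodes:
  n0 'ε': a→9 c→1
  n1 'c': a→7 c→2
  n2 'cc': c→3
  n3 'ccc': b→4
  n4 'cccb': b→5
  n5 'cccbb': a→6
  n6 'cccbba': ·  [P0 ends]
  n7 'ca': c→8
  n8 'cac': ·  [P1 ends]
  n9 'a': c→10  [P2 ends]
  n10 'ac': ·  [P3 ends]

Failure links (BFS by depth):
  n1('c'): parent n0 fail=0; on 'c' 0 → fail=0;  out ∅∪∅=∅
  n9('a'): parent n0 fail=0; on 'a' 0 → fail=0;  out {2}∪∅={2}
  n2('cc'): parent n1 fail=0; on 'c' 0 → fail=1;  out ∅∪∅=∅
  n7('ca'): parent n1 fail=0; on 'a' 0 → fail=9;  out ∅∪{2}={2}
  n10('ac'): parent n9 fail=0; on 'c' 0 → fail=1;  out {3}∪∅={3}
  n3('ccc'): parent n2 fail=1; on 'c' 1 → fail=2;  out ∅∪∅=∅
  n8('cac'): parent n7 fail=9; on 'c' 9 → fail=10;  out {1}∪{3}={1,3}
  n4('cccb'): parent n3 fail=2; on 'b' 2→1→0 → fail=0;  out ∅∪∅=∅
  n5('cccbb'): parent n4 fail=0; on 'b' 0 → fail=0;  out ∅∪∅=∅
  n6('cccbba'): parent n5 fail=0; on 'a' 0 → fail=9;  out {0}∪{2}={0,2}

Text stream:
[0] read 'c'  n0⇒n1
[1] read 'c'  n1⇒n2
[2] read 'c'  n2⇒n3
[3] read 'b'  n3⇒n4
[4] read 'b'  n4⇒n5
[5] read 'a'  n5⇒n6  emit P0@[0:5],P2@[5:5]
[6] read 'a'  n6⇒n9 (fail-walked)  emit P2@[6:6]
[7] read 'a'  n9⇒n9 (fail-walked)  emit P2@[7:7]
[8] read 'c'  n9⇒n10  emit P3@[7:8]
[9] read 'c'  n10⇒n2 (fail-walked)
[10] read 'c'  n2⇒n3
[11] read 'a'  n3⇒n7 (fail-walked)  emit P2@[11:11]
[12] read 'c'  n7⇒n8  emit P1@[10:12],P3@[11:12]
[13] read 'c'  n8⇒n2 (fail-walked)
[14] read 'b'  n2⇒n0 (fail-walked)
[15] read 'c'  n0⇒n1
[16] read 'a'  n1⇒n7  emit P2@[16:16]
[17] read 'c'  n7⇒n8  emit P1@[15:17],P3@[16:17]
[18] read 'c'  n8⇒n2 (fail-walked)
[19] read 'c'  n2⇒n3
[20] read 'a'  n3⇒n7 (fail-walked)  emit P2@[20:20]
[21] read 'c'  n7⇒n8  emit P1@[19:21],P3@[20:21]
[22] read 'b'  n8⇒n0 (fail-walked)
[23] read 'b'  n0⇒n0
[24] read 'b'  n0⇒n0
[25] read 'a'  n0⇒n9  emit P2@[25:25]

All matches (sorted): [[5,0],[5,2],[6,2],[7,2],[8,3],[11,2],[12,1],[12,3],[16,2],[17,1],[17,3],[20,2],[21,1],[21,3],[25,2]]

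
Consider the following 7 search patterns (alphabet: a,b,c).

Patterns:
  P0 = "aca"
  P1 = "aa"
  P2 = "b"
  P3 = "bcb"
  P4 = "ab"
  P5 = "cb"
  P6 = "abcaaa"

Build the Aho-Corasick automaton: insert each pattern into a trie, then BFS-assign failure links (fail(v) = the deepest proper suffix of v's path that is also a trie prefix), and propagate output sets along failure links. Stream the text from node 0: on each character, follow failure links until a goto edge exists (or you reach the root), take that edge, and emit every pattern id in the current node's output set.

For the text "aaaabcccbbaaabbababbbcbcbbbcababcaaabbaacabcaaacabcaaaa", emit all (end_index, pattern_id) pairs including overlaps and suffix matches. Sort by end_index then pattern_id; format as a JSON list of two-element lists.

Build automaton:
Trie (insert patterns):
  0='ε' goto a→1 b→5 c→9
  1='a' goto a→4 b→8 c→2
  2='ac' goto a→3
  3='aca' goto ·  [P0 ends]
  4='aa' goto ·  [P1 ends]
  5='b' goto c→6  [P2 ends]
  6='bc' goto b→7
  7='bcb' goto ·  [P3 ends]
  8='ab' goto c→11  [P4 ends]
  9='c' goto b→10
  10='cb' goto ·  [P5 ends]
  11='abc' goto a→12
  12='abca' goto a→13
  13='abcaa' goto a→14
  14='abcaaa' goto ·  [P6 ends]

Failure links (BFS by depth):
  n1('a'): parent n0 fail=0; on 'a' 0 → fail=0;  out ∅∪∅=∅
  n5('b'): parent n0 fail=0; on 'b' 0 → fail=0;  out {2}∪∅={2}
  n9('c'): parent n0 fail=0; on 'c' 0 → fail=0;  out ∅∪∅=∅
  n2('ac'): parent n1 fail=0; on 'c' 0 → fail=9;  out ∅∪∅=∅
  n4('aa'): parent n1 fail=0; on 'a' 0 → fail=1;  out {1}∪∅={1}
  n6('bc'): parent n5 fail=0; on 'c' 0 → fail=9;  out ∅∪∅=∅
  n8('ab'): parent n1 fail=0; on 'b' 0 → fail=5;  out {4}∪{2}={2,4}
  n10('cb'): parent n9 fail=0; on 'b' 0 → fail=5;  out {5}∪{2}={2,5}
  n3('aca'): parent n2 fail=9; on 'a' 9→0 → fail=1;  out {0}∪∅={0}
  n7('bcb'): parent n6 fail=9; on 'b' 9 → fail=10;  out {3}∪{2,5}={2,3,5}
  n11('abc'): parent n8 fail=5; on 'c' 5 → fail=6;  out ∅∪∅=∅
  n12('abca'): parent n11 fail=6; on 'a' 6→9→0 → fail=1;  out ∅∪∅=∅
  n13('abcaa'): parent n12 fail=1; on 'a' 1 → fail=4;  out ∅∪{1}={1}
  n14('abcaaa'): parent n13 fail=4; on 'a' 4→1 → fail=4;  out {6}∪{1}={1,6}

Run:
pos 0 'a': at 1
pos 1 'a': at 4  ** P1@[0:1]
pos 2 'a': at 4 ·f  ** P1@[1:2]
pos 3 'a': at 4 ·f  ** P1@[2:3]
pos 4 'b': at 8 ·f  ** P2@[4:4],P4@[3:4]
pos 5 'c': at 11
pos 6 'c': at 9 ·f
pos 7 'c': at 9 ·f
pos 8 'b': at 10  ** P2@[8:8],P5@[7:8]
pos 9 'b': at 5 ·f  ** P2@[9:9]
pos 10 'a': at 1 ·f
pos 11 'a': at 4  ** P1@[10:11]
pos 12 'a': at 4 ·f  ** P1@[11:12]
pos 13 'b': at 8 ·f  ** P2@[13:13],P4@[12:13]
pos 14 'b': at 5 ·f  ** P2@[14:14]
pos 15 'a': at 1 ·f
pos 16 'b': at 8  ** P2@[16:16],P4@[15:16]
pos 17 'a': at 1 ·f
pos 18 'b': at 8  ** P2@[18:18],P4@[17:18]
pos 19 'b': at 5 ·f  ** P2@[19:19]
pos 20 'b': at 5 ·f  ** P2@[20:20]
pos 21 'c': at 6
pos 22 'b': at 7  ** P2@[22:22],P3@[20:22],P5@[21:22]
pos 23 'c': at 6 ·f
pos 24 'b': at 7  ** P2@[24:24],P3@[22:24],P5@[23:24]
pos 25 'b': at 5 ·f  ** P2@[25:25]
pos 26 'b': at 5 ·f  ** P2@[26:26]
pos 27 'c': at 6
pos 28 'a': at 1 ·f
pos 29 'b': at 8  ** P2@[29:29],P4@[28:29]
pos 30 'a': at 1 ·f
pos 31 'b': at 8  ** P2@[31:31],P4@[30:31]
pos 32 'c': at 11
pos 33 'a': at 12
pos 34 'a': at 13  ** P1@[33:34]
pos 35 'a': at 14  ** P1@[34:35],P6@[30:35]
pos 36 'b': at 8 ·f  ** P2@[36:36],P4@[35:36]
pos 37 'b': at 5 ·f  ** P2@[37:37]
pos 38 'a': at 1 ·f
pos 39 'a': at 4  ** P1@[38:39]
pos 40 'c': at 2 ·f
pos 41 'a': at 3  ** P0@[39:41]
pos 42 'b': at 8 ·f  ** P2@[42:42],P4@[41:42]
pos 43 'c': at 11
pos 44 'a': at 12
pos 45 'a': at 13  ** P1@[44:45]
pos 46 'a': at 14  ** P1@[45:46],P6@[41:46]
pos 47 'c': at 2 ·f
pos 48 'a': at 3  ** P0@[46:48]
pos 49 'b': at 8 ·f  ** P2@[49:49],P4@[48:49]
pos 50 'c': at 11
pos 51 'a': at 12
pos 52 'a': at 13  ** P1@[51:52]
pos 53 'a': at 14  ** P1@[52:53],P6@[48:53]
pos 54 'a': at 4 ·f  ** P1@[53:54]

Result: [[1,1],[2,1],[3,1],[4,2],[4,4],[8,2],[8,5],[9,2],[11,1],[12,1],[13,2],[13,4],[14,2],[16,2],[16,4],[18,2],[18,4],[19,2],[20,2],[22,2],[22,3],[22,5],[24,2],[24,3],[24,5],[25,2],[26,2],[29,2],[29,4],[31,2],[31,4],[34,1],[35,1],[35,6],[36,2],[36,4],[37,2],[39,1],[41,0],[42,2],[42,4],[45,1],[46,1],[46,6],[48,0],[49,2],[49,4],[52,1],[53,1],[53,6],[54,1]]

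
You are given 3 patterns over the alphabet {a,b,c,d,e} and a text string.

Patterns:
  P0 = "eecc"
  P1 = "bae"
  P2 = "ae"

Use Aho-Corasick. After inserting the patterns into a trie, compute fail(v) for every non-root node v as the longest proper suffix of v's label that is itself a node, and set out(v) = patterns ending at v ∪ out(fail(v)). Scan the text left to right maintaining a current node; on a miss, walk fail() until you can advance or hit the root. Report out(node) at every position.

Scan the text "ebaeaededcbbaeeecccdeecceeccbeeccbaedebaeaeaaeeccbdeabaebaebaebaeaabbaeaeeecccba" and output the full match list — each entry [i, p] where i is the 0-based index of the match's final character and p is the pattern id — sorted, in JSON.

Build automaton:
Trie nodes:
  n0 'ε': a→8 b→5 e→1
  n1 'e': e→2
  n2 'ee': c→3
  n3 'eec': c→4
  n4 'eecc': ·  [P0 ends]
  n5 'b': a→6
  n6 'ba': e→7
  n7 'bae': ·  [P1 ends]
  n8 'a': e→9
  n9 'ae': ·  [P2 ends]

Failure links (BFS by depth):
  n1('e'): parent n0 fail=0; on 'e' 0 → fail=0;  out ∅∪∅=∅
  n5('b'): parent n0 fail=0; on 'b' 0 → fail=0;  out ∅∪∅=∅
  n8('a'): parent n0 fail=0; on 'a' 0 → fail=0;  out ∅∪∅=∅
  n2('ee'): parent n1 fail=0; on 'e' 0 → fail=1;  out ∅∪∅=∅
  n6('ba'): parent n5 fail=0; on 'a' 0 → fail=8;  out ∅∪∅=∅
  n9('ae'): parent n8 fail=0; on 'e' 0 → fail=1;  out {2}∪∅={2}
  n3('eec'): parent n2 fail=1; on 'c' 1→0 → fail=0;  out ∅∪∅=∅
  n7('bae'): parent n6 fail=8; on 'e' 8 → fail=9;  out {1}∪{2}={1,2}
  n4('eecc'): parent n3 fail=0; on 'c' 0 → fail=0;  out {0}∪∅={0}

Scan:
pos 0 'e': at 1
pos 1 'b': at 5 (via fail)
pos 2 'a': at 6
pos 3 'e': at 7  ** P1@[1:3],P2@[2:3]
pos 4 'a': at 8 (via fail)
pos 5 'e': at 9  ** P2@[4:5]
pos 6 'd': at 0 (via fail)
pos 7 'e': at 1
pos 8 'd': at 0 (via fail)
pos 9 'c': at 0
pos 10 'b': at 5
pos 11 'b': at 5 (via fail)
pos 12 'a': at 6
pos 13 'e': at 7  ** P1@[11:13],P2@[12:13]
pos 14 'e': at 2 (via fail)
pos 15 'e': at 2 (via fail)
pos 16 'c': at 3
pos 17 'c': at 4  ** P0@[14:17]
pos 18 'c': at 0 (via fail)
pos 19 'd': at 0
pos 20 'e': at 1
pos 21 'e': at 2
pos 22 'c': at 3
pos 23 'c': at 4  ** P0@[20:23]
pos 24 'e': at 1 (via fail)
pos 25 'e': at 2
pos 26 'c': at 3
pos 27 'c': at 4  ** P0@[24:27]
pos 28 'b': at 5 (via fail)
pos 29 'e': at 1 (via fail)
pos 30 'e': at 2
pos 31 'c': at 3
pos 32 'c': at 4  ** P0@[29:32]
pos 33 'b': at 5 (via fail)
pos 34 'a': at 6
pos 35 'e': at 7  ** P1@[33:35],P2@[34:35]
pos 36 'd': at 0 (via fail)
pos 37 'e': at 1
pos 38 'b': at 5 (via fail)
pos 39 'a': at 6
pos 40 'e': at 7  ** P1@[38:40],P2@[39:40]
pos 41 'a': at 8 (via fail)
pos 42 'e': at 9  ** P2@[41:42]
pos 43 'a': at 8 (via fail)
pos 44 'a': at 8 (via fail)
pos 45 'e': at 9  ** P2@[44:45]
pos 46 'e': at 2 (via fail)
pos 47 'c': at 3
pos 48 'c': at 4  ** P0@[45:48]
pos 49 'b': at 5 (via fail)
pos 50 'd': at 0 (via fail)
pos 51 'e': at 1
pos 52 'a': at 8 (via fail)
pos 53 'b': at 5 (via fail)
pos 54 'a': at 6
pos 55 'e': at 7  ** P1@[53:55],P2@[54:55]
pos 56 'b': at 5 (via fail)
pos 57 'a': at 6
pos 58 'e': at 7  ** P1@[56:58],P2@[57:58]
pos 59 'b': at 5 (via fail)
pos 60 'a': at 6
pos 61 'e': at 7  ** P1@[59:61],P2@[60:61]
pos 62 'b': at 5 (via fail)
pos 63 'a': at 6
pos 64 'e': at 7  ** P1@[62:64],P2@[63:64]
pos 65 'a': at 8 (via fail)
pos 66 'a': at 8 (via fail)
pos 67 'b': at 5 (via fail)
pos 68 'b': at 5 (via fail)
pos 69 'a': at 6
pos 70 'e': at 7  ** P1@[68:70],P2@[69:70]
pos 71 'a': at 8 (via fail)
pos 72 'e': at 9  ** P2@[71:72]
pos 73 'e': at 2 (via fail)
pos 74 'e': at 2 (via fail)
pos 75 'c': at 3
pos 76 'c': at 4  ** P0@[73:76]
pos 77 'c': at 0 (via fail)
pos 78 'b': at 5
pos 79 'a': at 6

Matches: [[3,1],[3,2],[5,2],[13,1],[13,2],[17,0],[23,0],[27,0],[32,0],[35,1],[35,2],[40,1],[40,2],[42,2],[45,2],[48,0],[55,1],[55,2],[58,1],[58,2],[61,1],[61,2],[64,1],[64,2],[70,1],[70,2],[72,2],[76,0]]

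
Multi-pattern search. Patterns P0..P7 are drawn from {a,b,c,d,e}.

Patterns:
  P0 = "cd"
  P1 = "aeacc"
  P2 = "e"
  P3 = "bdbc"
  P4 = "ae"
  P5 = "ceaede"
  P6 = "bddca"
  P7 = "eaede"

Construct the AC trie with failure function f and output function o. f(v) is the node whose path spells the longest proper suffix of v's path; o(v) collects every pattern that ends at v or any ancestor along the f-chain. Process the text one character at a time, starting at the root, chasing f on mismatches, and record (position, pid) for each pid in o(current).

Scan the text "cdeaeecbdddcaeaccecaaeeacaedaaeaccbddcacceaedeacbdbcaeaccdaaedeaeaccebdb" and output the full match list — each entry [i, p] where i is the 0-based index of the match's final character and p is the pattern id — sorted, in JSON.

Build:
Trie nodes:
  n0 'ε': a→3 b→9 c→1 e→8
  n1 'c': d→2 e→13
  n2 'cd': ·  [P0 ends]
  n3 'a': e→4
  n4 'ae': a→5  [P4 ends]
  n5 'aea': c→6
  n6 'aeac': c→7
  n7 'aeacc': ·  [P1 ends]
  n8 'e': a→21  [P2 ends]
  n9 'b': d→10
  n10 'bd': b→11 d→18
  n11 'bdb': c→12
  n12 'bdbc': ·  [P3 ends]
  n13 'ce': a→14
  n14 'cea': e→15
  n15 'ceae': d→16
  n16 'ceaed': e→17
  n17 'ceaede': ·  [P5 ends]
  n18 'bdd': c→19
  n19 'bddc': a→20
  n20 'bddca': ·  [P6 ends]
  n21 'ea': e→22
  n22 'eae': d→23
  n23 'eaed': e→24
  n24 'eaede': ·  [P7 ends]

BFS fail/out derivation:
  fail(1) 'c': from fail(0)=0 chase 'c': 0 ⇒ 0;  out=∅∪out(0)=∅
  fail(3) 'a': from fail(0)=0 chase 'a': 0 ⇒ 0;  out=∅∪out(0)=∅
  fail(8) 'e': from fail(0)=0 chase 'e': 0 ⇒ 0;  out={2}∪out(0)={2}
  fail(9) 'b': from fail(0)=0 chase 'b': 0 ⇒ 0;  out=∅∪out(0)=∅
  fail(2) 'cd': from fail(1)=0 chase 'd': 0 ⇒ 0;  out={0}∪out(0)={0}
  fail(4) 'ae': from fail(3)=0 chase 'e': 0 ⇒ 8;  out={4}∪out(8)={2,4}
  fail(10) 'bd': from fail(9)=0 chase 'd': 0 ⇒ 0;  out=∅∪out(0)=∅
  fail(13) 'ce': from fail(1)=0 chase 'e': 0 ⇒ 8;  out=∅∪out(8)={2}
  fail(21) 'ea': from fail(8)=0 chase 'a': 0 ⇒ 3;  out=∅∪out(3)=∅
  fail(5) 'aea': from fail(4)=8 chase 'a': 8 ⇒ 21;  out=∅∪out(21)=∅
  fail(11) 'bdb': from fail(10)=0 chase 'b': 0 ⇒ 9;  out=∅∪out(9)=∅
  fail(14) 'cea': from fail(13)=8 chase 'a': 8 ⇒ 21;  out=∅∪out(21)=∅
  fail(18) 'bdd': from fail(10)=0 chase 'd': 0 ⇒ 0;  out=∅∪out(0)=∅
  fail(22) 'eae': from fail(21)=3 chase 'e': 3 ⇒ 4;  out=∅∪out(4)={2,4}
  fail(6) 'aeac': from fail(5)=21 chase 'c': 21→3→0 ⇒ 1;  out=∅∪out(1)=∅
  fail(12) 'bdbc': from fail(11)=9 chase 'c': 9→0 ⇒ 1;  out={3}∪out(1)={3}
  fail(15) 'ceae': from fail(14)=21 chase 'e': 21 ⇒ 22;  out=∅∪out(22)={2,4}
  fail(19) 'bddc': from fail(18)=0 chase 'c': 0 ⇒ 1;  out=∅∪out(1)=∅
  fail(23) 'eaed': from fail(22)=4 chase 'd': 4→8→0 ⇒ 0;  out=∅∪out(0)=∅
  fail(7) 'aeacc': from fail(6)=1 chase 'c': 1→0 ⇒ 1;  out={1}∪out(1)={1}
  fail(16) 'ceaed': from fail(15)=22 chase 'd': 22 ⇒ 23;  out=∅∪out(23)=∅
  fail(20) 'bddca': from fail(19)=1 chase 'a': 1→0 ⇒ 3;  out={6}∪out(3)={6}
  fail(24) 'eaede': from fail(23)=0 chase 'e': 0 ⇒ 8;  out={7}∪out(8)={2,7}
  fail(17) 'ceaede': from fail(16)=23 chase 'e': 23 ⇒ 24;  out={5}∪out(24)={2,5,7}

Run:
i=0 'c': node 0→1
i=1 'd': node 1→2  ** P0@[0:1]
i=2 'e': node 2→8 (via fail)  ** P2@[2:2]
i=3 'a': node 8→21
i=4 'e': node 21→22  ** P2@[4:4],P4@[3:4]
i=5 'e': node 22→8 (via fail)  ** P2@[5:5]
i=6 'c': node 8→1 (via fail)
i=7 'b': node 1→9 (via fail)
i=8 'd': node 9→10
i=9 'd': node 10→18
i=10 'd': node 18→0 (via fail)
i=11 'c': node 0→1
i=12 'a': node 1→3 (via fail)
i=13 'e': node 3→4  ** P2@[13:13],P4@[12:13]
i=14 'a': node 4→5
i=15 'c': node 5→6
i=16 'c': node 6→7  ** P1@[12:16]
i=17 'e': node 7→13 (via fail)  ** P2@[17:17]
i=18 'c': node 13→1 (via fail)
i=19 'a': node 1→3 (via fail)
i=20 'a': node 3→3 (via fail)
i=21 'e': node 3→4  ** P2@[21:21],P4@[20:21]
i=22 'e': node 4→8 (via fail)  ** P2@[22:22]
i=23 'a': node 8→21
i=24 'c': node 21→1 (via fail)
i=25 'a': node 1→3 (via fail)
i=26 'e': node 3→4  ** P2@[26:26],P4@[25:26]
i=27 'd': node 4→0 (via fail)
i=28 'a': node 0→3
i=29 'a': node 3→3 (via fail)
i=30 'e': node 3→4  ** P2@[30:30],P4@[29:30]
i=31 'a': node 4→5
i=32 'c': node 5→6
i=33 'c': node 6→7  ** P1@[29:33]
i=34 'b': node 7→9 (via fail)
i=35 'd': node 9→10
i=36 'd': node 10→18
i=37 'c': node 18→19
i=38 'a': node 19→20  ** P6@[34:38]
i=39 'c': node 20→1 (via fail)
i=40 'c': node 1→1 (via fail)
i=41 'e': node 1→13  ** P2@[41:41]
i=42 'a': node 13→14
i=43 'e': node 14→15  ** P2@[43:43],P4@[42:43]
i=44 'd': node 15→16
i=45 'e': node 16→17  ** P2@[45:45],P5@[40:45],P7@[41:45]
i=46 'a': node 17→21 (via fail)
i=47 'c': node 21→1 (via fail)
i=48 'b': node 1→9 (via fail)
i=49 'd': node 9→10
i=50 'b': node 10→11
i=51 'c': node 11→12  ** P3@[48:51]
i=52 'a': node 12→3 (via fail)
i=53 'e': node 3→4  ** P2@[53:53],P4@[52:53]
i=54 'a': node 4→5
i=55 'c': node 5→6
i=56 'c': node 6→7  ** P1@[52:56]
i=57 'd': node 7→2 (via fail)  ** P0@[56:57]
i=58 'a': node 2→3 (via fail)
i=59 'a': node 3→3 (via fail)
i=60 'e': node 3→4  ** P2@[60:60],P4@[59:60]
i=61 'd': node 4→0 (via fail)
i=62 'e': node 0→8  ** P2@[62:62]
i=63 'a': node 8→21
i=64 'e': node 21→22  ** P2@[64:64],P4@[63:64]
i=65 'a': node 22→5 (via fail)
i=66 'c': node 5→6
i=67 'c': node 6→7  ** P1@[63:67]
i=68 'e': node 7→13 (via fail)  ** P2@[68:68]
i=69 'b': node 13→9 (via fail)
i=70 'd': node 9→10
i=71 'b': node 10→11

Result: [[1,0],[2,2],[4,2],[4,4],[5,2],[13,2],[13,4],[16,1],[17,2],[21,2],[21,4],[22,2],[26,2],[26,4],[30,2],[30,4],[33,1],[38,6],[41,2],[43,2],[43,4],[45,2],[45,5],[45,7],[51,3],[53,2],[53,4],[56,1],[57,0],[60,2],[60,4],[62,2],[64,2],[64,4],[67,1],[68,2]]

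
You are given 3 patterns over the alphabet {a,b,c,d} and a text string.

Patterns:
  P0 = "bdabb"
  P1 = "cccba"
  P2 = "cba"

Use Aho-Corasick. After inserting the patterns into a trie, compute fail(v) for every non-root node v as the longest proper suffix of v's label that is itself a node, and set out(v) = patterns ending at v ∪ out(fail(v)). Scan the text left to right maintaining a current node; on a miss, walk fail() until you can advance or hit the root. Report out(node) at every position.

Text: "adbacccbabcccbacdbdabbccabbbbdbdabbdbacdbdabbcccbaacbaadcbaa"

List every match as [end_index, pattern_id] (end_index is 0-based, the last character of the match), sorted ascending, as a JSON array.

Build:
Trie nodes:
  0='ε' goto b→1 c→6
  1='b' goto d→2
  2='bd' goto a→3
  3='bda' goto b→4
  4='bdab' goto b→5
  5='bdabb' goto ·  [P0 ends]
  6='c' goto b→11 c→7
  7='cc' goto c→8
  8='ccc' goto b→9
  9='cccb' goto a→10
  10='cccba' goto ·  [P1 ends]
  11='cb' goto a→12
  12='cba' goto ·  [P2 ends]

Failure links (BFS by depth):
  n1('b'): parent n0 fail=0; on 'b' 0 → fail=0;  out ∅∪∅=∅
  n6('c'): parent n0 fail=0; on 'c' 0 → fail=0;  out ∅∪∅=∅
  n2('bd'): parent n1 fail=0; on 'd' 0 → fail=0;  out ∅∪∅=∅
  n7('cc'): parent n6 fail=0; on 'c' 0 → fail=6;  out ∅∪∅=∅
  n11('cb'): parent n6 fail=0; on 'b' 0 → fail=1;  out ∅∪∅=∅
  n3('bda'): parent n2 fail=0; on 'a' 0 → fail=0;  out ∅∪∅=∅
  n8('ccc'): parent n7 fail=6; on 'c' 6 → fail=7;  out ∅∪∅=∅
  n12('cba'): parent n11 fail=1; on 'a' 1→0 → fail=0;  out {2}∪∅={2}
  n4('bdab'): parent n3 fail=0; on 'b' 0 → fail=1;  out ∅∪∅=∅
  n9('cccb'): parent n8 fail=7; on 'b' 7→6 → fail=11;  out ∅∪∅=∅
  n5('bdabb'): parent n4 fail=1; on 'b' 1→0 → fail=1;  out {0}∪∅={0}
  n10('cccba'): parent n9 fail=11; on 'a' 11 → fail=12;  out {1}∪{2}={1,2}

Text stream:
[0] read 'a'  n0⇒n0
[1] read 'd'  n0⇒n0
[2] read 'b'  n0⇒n1
[3] read 'a'  n1⇒n0 ·f
[4] read 'c'  n0⇒n6
[5] read 'c'  n6⇒n7
[6] read 'c'  n7⇒n8
[7] read 'b'  n8⇒n9
[8] read 'a'  n9⇒n10  emit P1@[4:8],P2@[6:8]
[9] read 'b'  n10⇒n1 ·f
[10] read 'c'  n1⇒n6 ·f
[11] read 'c'  n6⇒n7
[12] read 'c'  n7⇒n8
[13] read 'b'  n8⇒n9
[14] read 'a'  n9⇒n10  emit P1@[10:14],P2@[12:14]
[15] read 'c'  n10⇒n6 ·f
[16] read 'd'  n6⇒n0 ·f
[17] read 'b'  n0⇒n1
[18] read 'd'  n1⇒n2
[19] read 'a'  n2⇒n3
[20] read 'b'  n3⇒n4
[21] read 'b'  n4⇒n5  emit P0@[17:21]
[22] read 'c'  n5⇒n6 ·f
[23] read 'c'  n6⇒n7
[24] read 'a'  n7⇒n0 ·f
[25] read 'b'  n0⇒n1
[26] read 'b'  n1⇒n1 ·f
[27] read 'b'  n1⇒n1 ·f
[28] read 'b'  n1⇒n1 ·f
[29] read 'd'  n1⇒n2
[30] read 'b'  n2⇒n1 ·f
[31] read 'd'  n1⇒n2
[32] read 'a'  n2⇒n3
[33] read 'b'  n3⇒n4
[34] read 'b'  n4⇒n5  emit P0@[30:34]
[35] read 'd'  n5⇒n2 ·f
[36] read 'b'  n2⇒n1 ·f
[37] read 'a'  n1⇒n0 ·f
[38] read 'c'  n0⇒n6
[39] read 'd'  n6⇒n0 ·f
[40] read 'b'  n0⇒n1
[41] read 'd'  n1⇒n2
[42] read 'a'  n2⇒n3
[43] read 'b'  n3⇒n4
[44] read 'b'  n4⇒n5  emit P0@[40:44]
[45] read 'c'  n5⇒n6 ·f
[46] read 'c'  n6⇒n7
[47] read 'c'  n7⇒n8
[48] read 'b'  n8⇒n9
[49] read 'a'  n9⇒n10  emit P1@[45:49],P2@[47:49]
[50] read 'a'  n10⇒n0 ·f
[51] read 'c'  n0⇒n6
[52] read 'b'  n6⇒n11
[53] read 'a'  n11⇒n12  emit P2@[51:53]
[54] read 'a'  n12⇒n0 ·f
[55] read 'd'  n0⇒n0
[56] read 'c'  n0⇒n6
[57] read 'b'  n6⇒n11
[58] read 'a'  n11⇒n12  emit P2@[56:58]
[59] read 'a'  n12⇒n0 ·f

All matches (sorted): [[8,1],[8,2],[14,1],[14,2],[21,0],[34,0],[44,0],[49,1],[49,2],[53,2],[58,2]]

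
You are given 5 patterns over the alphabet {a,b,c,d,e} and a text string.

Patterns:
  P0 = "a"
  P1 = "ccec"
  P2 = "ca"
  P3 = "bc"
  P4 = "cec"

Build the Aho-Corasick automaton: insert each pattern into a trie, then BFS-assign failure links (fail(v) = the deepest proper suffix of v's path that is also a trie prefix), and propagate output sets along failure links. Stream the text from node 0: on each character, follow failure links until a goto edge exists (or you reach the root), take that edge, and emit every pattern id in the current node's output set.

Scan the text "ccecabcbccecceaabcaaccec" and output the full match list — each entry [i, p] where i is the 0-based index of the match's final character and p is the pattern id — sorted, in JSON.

Construct AC machine:
Trie (insert patterns):
  0='ε' goto a→1 b→7 c→2
  1='a' goto ·  [P0 ends]
  2='c' goto a→6 c→3 e→9
  3='cc' goto e→4
  4='cce' goto c→5
  5='ccec' goto ·  [P1 ends]
  6='ca' goto ·  [P2 ends]
  7='b' goto c→8
  8='bc' goto ·  [P3 ends]
  9='ce' goto c→10
  10='cec' goto ·  [P4 ends]

Failure links (BFS by depth):
  n1('a'): parent n0 fail=0; on 'a' 0 → fail=0;  out {0}∪∅={0}
  n2('c'): parent n0 fail=0; on 'c' 0 → fail=0;  out ∅∪∅=∅
  n7('b'): parent n0 fail=0; on 'b' 0 → fail=0;  out ∅∪∅=∅
  n3('cc'): parent n2 fail=0; on 'c' 0 → fail=2;  out ∅∪∅=∅
  n6('ca'): parent n2 fail=0; on 'a' 0 → fail=1;  out {2}∪{0}={0,2}
  n8('bc'): parent n7 fail=0; on 'c' 0 → fail=2;  out {3}∪∅={3}
  n9('ce'): parent n2 fail=0; on 'e' 0 → fail=0;  out ∅∪∅=∅
  n4('cce'): parent n3 fail=2; on 'e' 2 → fail=9;  out ∅∪∅=∅
  n10('cec'): parent n9 fail=0; on 'c' 0 → fail=2;  out {4}∪∅={4}
  n5('ccec'): parent n4 fail=9; on 'c' 9 → fail=10;  out {1}∪{4}={1,4}

Text stream:
[0] read 'c'  n0⇒n2
[1] read 'c'  n2⇒n3
[2] read 'e'  n3⇒n4
[3] read 'c'  n4⇒n5  emit P1@[0:3],P4@[1:3]
[4] read 'a'  n5⇒n6 (fail-walked)  emit P0@[4:4],P2@[3:4]
[5] read 'b'  n6⇒n7 (fail-walked)
[6] read 'c'  n7⇒n8  emit P3@[5:6]
[7] read 'b'  n8⇒n7 (fail-walked)
[8] read 'c'  n7⇒n8  emit P3@[7:8]
[9] read 'c'  n8⇒n3 (fail-walked)
[10] read 'e'  n3⇒n4
[11] read 'c'  n4⇒n5  emit P1@[8:11],P4@[9:11]
[12] read 'c'  n5⇒n3 (fail-walked)
[13] read 'e'  n3⇒n4
[14] read 'a'  n4⇒n1 (fail-walked)  emit P0@[14:14]
[15] read 'a'  n1⇒n1 (fail-walked)  emit P0@[15:15]
[16] read 'b'  n1⇒n7 (fail-walked)
[17] read 'c'  n7⇒n8  emit P3@[16:17]
[18] read 'a'  n8⇒n6 (fail-walked)  emit P0@[18:18],P2@[17:18]
[19] read 'a'  n6⇒n1 (fail-walked)  emit P0@[19:19]
[20] read 'c'  n1⇒n2 (fail-walked)
[21] read 'c'  n2⇒n3
[22] read 'e'  n3⇒n4
[23] read 'c'  n4⇒n5  emit P1@[20:23],P4@[21:23]

Matches: [[3,1],[3,4],[4,0],[4,2],[6,3],[8,3],[11,1],[11,4],[14,0],[15,0],[17,3],[18,0],[18,2],[19,0],[23,1],[23,4]]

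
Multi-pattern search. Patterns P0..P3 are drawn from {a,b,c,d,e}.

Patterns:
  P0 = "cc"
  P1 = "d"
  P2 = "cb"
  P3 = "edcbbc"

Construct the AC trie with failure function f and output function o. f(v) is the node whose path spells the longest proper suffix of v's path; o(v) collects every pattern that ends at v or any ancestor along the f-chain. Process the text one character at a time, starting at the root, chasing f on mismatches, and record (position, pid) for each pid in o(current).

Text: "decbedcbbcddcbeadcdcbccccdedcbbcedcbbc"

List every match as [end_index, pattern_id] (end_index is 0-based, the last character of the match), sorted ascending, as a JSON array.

Construct AC machine:
Trie (insert patterns):
  0='ε' goto c→1 d→3 e→5
  1='c' goto b→4 c→2
  2='cc' goto ·  [P0 ends]
  3='d' goto ·  [P1 ends]
  4='cb' goto ·  [P2 ends]
  5='e' goto d→6
  6='ed' goto c→7
  7='edc' goto b→8
  8='edcb' goto b→9
  9='edcbb' goto c→10
  10='edcbbc' goto ·  [P3 ends]

BFS fail/out derivation:
  fail(1) 'c': from fail(0)=0 chase 'c': 0 ⇒ 0;  out=∅∪out(0)=∅
  fail(3) 'd': from fail(0)=0 chase 'd': 0 ⇒ 0;  out={1}∪out(0)={1}
  fail(5) 'e': from fail(0)=0 chase 'e': 0 ⇒ 0;  out=∅∪out(0)=∅
  fail(2) 'cc': from fail(1)=0 chase 'c': 0 ⇒ 1;  out={0}∪out(1)={0}
  fail(4) 'cb': from fail(1)=0 chase 'b': 0 ⇒ 0;  out={2}∪out(0)={2}
  fail(6) 'ed': from fail(5)=0 chase 'd': 0 ⇒ 3;  out=∅∪out(3)={1}
  fail(7) 'edc': from fail(6)=3 chase 'c': 3→0 ⇒ 1;  out=∅∪out(1)=∅
  fail(8) 'edcb': from fail(7)=1 chase 'b': 1 ⇒ 4;  out=∅∪out(4)={2}
  fail(9) 'edcbb': from fail(8)=4 chase 'b': 4→0 ⇒ 0;  out=∅∪out(0)=∅
  fail(10) 'edcbbc': from fail(9)=0 chase 'c': 0 ⇒ 1;  out={3}∪out(1)={3}

Run:
i=0 'd': node 0→3  ** P1@[0:0]
i=1 'e': node 3→5 (fail-walked)
i=2 'c': node 5→1 (fail-walked)
i=3 'b': node 1→4  ** P2@[2:3]
i=4 'e': node 4→5 (fail-walked)
i=5 'd': node 5→6  ** P1@[5:5]
i=6 'c': node 6→7
i=7 'b': node 7→8  ** P2@[6:7]
i=8 'b': node 8→9
i=9 'c': node 9→10  ** P3@[4:9]
i=10 'd': node 10→3 (fail-walked)  ** P1@[10:10]
i=11 'd': node 3→3 (fail-walked)  ** P1@[11:11]
i=12 'c': node 3→1 (fail-walked)
i=13 'b': node 1→4  ** P2@[12:13]
i=14 'e': node 4→5 (fail-walked)
i=15 'a': node 5→0 (fail-walked)
i=16 'd': node 0→3  ** P1@[16:16]
i=17 'c': node 3→1 (fail-walked)
i=18 'd': node 1→3 (fail-walked)  ** P1@[18:18]
i=19 'c': node 3→1 (fail-walked)
i=20 'b': node 1→4  ** P2@[19:20]
i=21 'c': node 4→1 (fail-walked)
i=22 'c': node 1→2  ** P0@[21:22]
i=23 'c': node 2→2 (fail-walked)  ** P0@[22:23]
i=24 'c': node 2→2 (fail-walked)  ** P0@[23:24]
i=25 'd': node 2→3 (fail-walked)  ** P1@[25:25]
i=26 'e': node 3→5 (fail-walked)
i=27 'd': node 5→6  ** P1@[27:27]
i=28 'c': node 6→7
i=29 'b': node 7→8  ** P2@[28:29]
i=30 'b': node 8→9
i=31 'c': node 9→10  ** P3@[26:31]
i=32 'e': node 10→5 (fail-walked)
i=33 'd': node 5→6  ** P1@[33:33]
i=34 'c': node 6→7
i=35 'b': node 7→8  ** P2@[34:35]
i=36 'b': node 8→9
i=37 'c': node 9→10  ** P3@[32:37]

Result: [[0,1],[3,2],[5,1],[7,2],[9,3],[10,1],[11,1],[13,2],[16,1],[18,1],[20,2],[22,0],[23,0],[24,0],[25,1],[27,1],[29,2],[31,3],[33,1],[35,2],[37,3]]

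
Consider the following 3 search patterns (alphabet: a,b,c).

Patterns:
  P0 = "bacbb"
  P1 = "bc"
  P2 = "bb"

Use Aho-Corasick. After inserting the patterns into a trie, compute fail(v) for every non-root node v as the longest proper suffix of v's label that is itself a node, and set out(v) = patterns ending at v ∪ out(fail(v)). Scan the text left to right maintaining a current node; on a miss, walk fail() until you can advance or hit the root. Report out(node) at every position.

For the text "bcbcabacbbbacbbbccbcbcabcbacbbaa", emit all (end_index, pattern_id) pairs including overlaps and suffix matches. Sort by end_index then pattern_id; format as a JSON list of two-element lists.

Build automaton:
Trie (insert patterns):
  n0 'ε': b→1
  n1 'b': a→2 b→7 c→6
  n2 'ba': c→3
  n3 'bac': b→4
  n4 'bacb': b→5
  n5 'bacbb': ·  ←P0
  n6 'bc': ·  ←P1
  n7 'bb': ·  ←P2

Failure links (BFS by depth):
  fail(1) 'b': from fail(0)=0 chase 'b': 0 ⇒ 0;  out=∅∪out(0)=∅
  fail(2) 'ba': from fail(1)=0 chase 'a': 0 ⇒ 0;  out=∅∪out(0)=∅
  fail(6) 'bc': from fail(1)=0 chase 'c': 0 ⇒ 0;  out={1}∪out(0)={1}
  fail(7) 'bb': from fail(1)=0 chase 'b': 0 ⇒ 1;  out={2}∪out(1)={2}
  fail(3) 'bac': from fail(2)=0 chase 'c': 0 ⇒ 0;  out=∅∪out(0)=∅
  fail(4) 'bacb': from fail(3)=0 chase 'b': 0 ⇒ 1;  out=∅∪out(1)=∅
  fail(5) 'bacbb': from fail(4)=1 chase 'b': 1 ⇒ 7;  out={0}∪out(7)={0,2}

Scan:
pos 0 'b': at 1
pos 1 'c': at 6  ** P1@[0:1]
pos 2 'b': at 1 (via fail)
pos 3 'c': at 6  ** P1@[2:3]
pos 4 'a': at 0 (via fail)
pos 5 'b': at 1
pos 6 'a': at 2
pos 7 'c': at 3
pos 8 'b': at 4
pos 9 'b': at 5  ** P0@[5:9],P2@[8:9]
pos 10 'b': at 7 (via fail)  ** P2@[9:10]
pos 11 'a': at 2 (via fail)
pos 12 'c': at 3
pos 13 'b': at 4
pos 14 'b': at 5  ** P0@[10:14],P2@[13:14]
pos 15 'b': at 7 (via fail)  ** P2@[14:15]
pos 16 'c': at 6 (via fail)  ** P1@[15:16]
pos 17 'c': at 0 (via fail)
pos 18 'b': at 1
pos 19 'c': at 6  ** P1@[18:19]
pos 20 'b': at 1 (via fail)
pos 21 'c': at 6  ** P1@[20:21]
pos 22 'a': at 0 (via fail)
pos 23 'b': at 1
pos 24 'c': at 6  ** P1@[23:24]
pos 25 'b': at 1 (via fail)
pos 26 'a': at 2
pos 27 'c': at 3
pos 28 'b': at 4
pos 29 'b': at 5  ** P0@[25:29],P2@[28:29]
pos 30 'a': at 2 (via fail)
pos 31 'a': at 0 (via fail)

All matches (sorted): [[1,1],[3,1],[9,0],[9,2],[10,2],[14,0],[14,2],[15,2],[16,1],[19,1],[21,1],[24,1],[29,0],[29,2]]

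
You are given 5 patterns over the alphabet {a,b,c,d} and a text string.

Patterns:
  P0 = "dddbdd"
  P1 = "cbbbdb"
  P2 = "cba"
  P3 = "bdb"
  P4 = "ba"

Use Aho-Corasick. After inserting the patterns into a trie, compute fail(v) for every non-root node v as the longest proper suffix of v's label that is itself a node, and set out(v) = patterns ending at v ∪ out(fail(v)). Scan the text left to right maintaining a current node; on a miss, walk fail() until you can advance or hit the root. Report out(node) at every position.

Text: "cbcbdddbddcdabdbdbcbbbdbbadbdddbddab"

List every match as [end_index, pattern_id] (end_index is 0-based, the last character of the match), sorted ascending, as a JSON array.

Build automaton:
Trie (insert patterns):
  n0 'ε': b→14 c→7 d→1
  n1 'd': d→2
  n2 'dd': d→3
  n3 'ddd': b→4
  n4 'dddb': d→5
  n5 'dddbd': d→6
  n6 'dddbdd': ·  [P0 ends]
  n7 'c': b→8
  n8 'cb': a→13 b→9
  n9 'cbb': b→10
  n10 'cbbb': d→11
  n11 'cbbbd': b→12
  n12 'cbbbdb': ·  [P1 ends]
  n13 'cba': ·  [P2 ends]
  n14 'b': a→17 d→15
  n15 'bd': b→16
  n16 'bdb': ·  [P3 ends]
  n17 'ba': ·  [P4 ends]

Failure links (BFS by depth):
  n1('d'): parent n0 fail=0; on 'd' 0 → fail=0;  out ∅∪∅=∅
  n7('c'): parent n0 fail=0; on 'c' 0 → fail=0;  out ∅∪∅=∅
  n14('b'): parent n0 fail=0; on 'b' 0 → fail=0;  out ∅∪∅=∅
  n2('dd'): parent n1 fail=0; on 'd' 0 → fail=1;  out ∅∪∅=∅
  n8('cb'): parent n7 fail=0; on 'b' 0 → fail=14;  out ∅∪∅=∅
  n15('bd'): parent n14 fail=0; on 'd' 0 → fail=1;  out ∅∪∅=∅
  n17('ba'): parent n14 fail=0; on 'a' 0 → fail=0;  out {4}∪∅={4}
  n3('ddd'): parent n2 fail=1; on 'd' 1 → fail=2;  out ∅∪∅=∅
  n9('cbb'): parent n8 fail=14; on 'b' 14→0 → fail=14;  out ∅∪∅=∅
  n13('cba'): parent n8 fail=14; on 'a' 14 → fail=17;  out {2}∪{4}={2,4}
  n16('bdb'): parent n15 fail=1; on 'b' 1→0 → fail=14;  out {3}∪∅={3}
  n4('dddb'): parent n3 fail=2; on 'b' 2→1→0 → fail=14;  out ∅∪∅=∅
  n10('cbbb'): parent n9 fail=14; on 'b' 14→0 → fail=14;  out ∅∪∅=∅
  n5('dddbd'): parent n4 fail=14; on 'd' 14 → fail=15;  out ∅∪∅=∅
  n11('cbbbd'): parent n10 fail=14; on 'd' 14 → fail=15;  out ∅∪∅=∅
  n6('dddbdd'): parent n5 fail=15; on 'd' 15→1 → fail=2;  out {0}∪∅={0}
  n12('cbbbdb'): parent n11 fail=15; on 'b' 15 → fail=16;  out {1}∪{3}={1,3}

Run:
[0] read 'c'  n0⇒n7
[1] read 'b'  n7⇒n8
[2] read 'c'  n8⇒n7 (fail-walked)
[3] read 'b'  n7⇒n8
[4] read 'd'  n8⇒n15 (fail-walked)
[5] read 'd'  n15⇒n2 (fail-walked)
[6] read 'd'  n2⇒n3
[7] read 'b'  n3⇒n4
[8] read 'd'  n4⇒n5
[9] read 'd'  n5⇒n6  ** P0@[4:9]
[10] read 'c'  n6⇒n7 (fail-walked)
[11] read 'd'  n7⇒n1 (fail-walked)
[12] read 'a'  n1⇒n0 (fail-walked)
[13] read 'b'  n0⇒n14
[14] read 'd'  n14⇒n15
[15] read 'b'  n15⇒n16  ** P3@[13:15]
[16] read 'd'  n16⇒n15 (fail-walked)
[17] read 'b'  n15⇒n16  ** P3@[15:17]
[18] read 'c'  n16⇒n7 (fail-walked)
[19] read 'b'  n7⇒n8
[20] read 'b'  n8⇒n9
[21] read 'b'  n9⇒n10
[22] read 'd'  n10⇒n11
[23] read 'b'  n11⇒n12  ** P1@[18:23],P3@[21:23]
[24] read 'b'  n12⇒n14 (fail-walked)
[25] read 'a'  n14⇒n17  ** P4@[24:25]
[26] read 'd'  n17⇒n1 (fail-walked)
[27] read 'b'  n1⇒n14 (fail-walked)
[28] read 'd'  n14⇒n15
[29] read 'd'  n15⇒n2 (fail-walked)
[30] read 'd'  n2⇒n3
[31] read 'b'  n3⇒n4
[32] read 'd'  n4⇒n5
[33] read 'd'  n5⇒n6  ** P0@[28:33]
[34] read 'a'  n6⇒n0 (fail-walked)
[35] read 'b'  n0⇒n14

Result: [[9,0],[15,3],[17,3],[23,1],[23,3],[25,4],[33,0]]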